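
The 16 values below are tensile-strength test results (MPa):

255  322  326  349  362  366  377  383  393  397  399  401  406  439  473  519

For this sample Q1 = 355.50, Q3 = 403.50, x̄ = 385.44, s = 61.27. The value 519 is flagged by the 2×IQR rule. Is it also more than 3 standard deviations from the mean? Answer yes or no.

z = (519 − 385.44) / 61.27 = 2.18.
|z| = 2.18 ≤ 3.

no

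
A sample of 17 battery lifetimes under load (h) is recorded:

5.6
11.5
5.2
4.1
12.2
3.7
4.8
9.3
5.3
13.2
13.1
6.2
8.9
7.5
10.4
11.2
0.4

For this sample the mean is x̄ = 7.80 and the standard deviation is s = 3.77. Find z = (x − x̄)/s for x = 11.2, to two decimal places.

0.90

z = (11.2 − 7.80) / 3.77 = 0.90.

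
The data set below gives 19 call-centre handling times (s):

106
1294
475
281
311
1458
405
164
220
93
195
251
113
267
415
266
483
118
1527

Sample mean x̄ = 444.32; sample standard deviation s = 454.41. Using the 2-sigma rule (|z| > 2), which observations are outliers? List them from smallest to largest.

1458, 1527

Cutoffs at x̄ ± 2s: 444.32 ± 2·454.41 = [-464.50, 1353.14].
1458: z = 2.23, |z| > 2 → outlier.
1527: z = 2.38, |z| > 2 → outlier.
Every other value lies within [-464.50, 1353.14].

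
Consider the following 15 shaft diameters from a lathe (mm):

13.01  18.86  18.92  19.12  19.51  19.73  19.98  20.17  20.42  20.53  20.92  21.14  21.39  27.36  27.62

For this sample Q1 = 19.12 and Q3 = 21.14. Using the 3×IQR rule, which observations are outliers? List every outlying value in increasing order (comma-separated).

IQR = Q3 − Q1 = 21.14 − 19.12 = 2.02.
Lower fence = Q1 − 3·IQR = 19.12 − 6.06 = 13.06.
Upper fence = Q3 + 3·IQR = 21.14 + 6.06 = 27.20.
13.01 < 13.06 → outlier.
27.36 > 27.20 → outlier.
27.62 > 27.20 → outlier.
All remaining values lie within [13.06, 27.20].

13.01, 27.36, 27.62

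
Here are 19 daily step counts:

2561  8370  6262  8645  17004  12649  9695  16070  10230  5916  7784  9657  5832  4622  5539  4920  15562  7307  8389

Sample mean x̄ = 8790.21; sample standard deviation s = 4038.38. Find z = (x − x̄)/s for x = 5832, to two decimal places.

z = (5832 − 8790.21) / 4038.38 = -0.73.

-0.73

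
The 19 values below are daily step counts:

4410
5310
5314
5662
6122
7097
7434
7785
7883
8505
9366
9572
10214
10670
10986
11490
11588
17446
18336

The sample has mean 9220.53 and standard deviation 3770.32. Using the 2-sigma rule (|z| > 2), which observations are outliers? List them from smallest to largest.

Cutoffs at x̄ ± 2s: 9220.53 ± 2·3770.32 = [1679.89, 16761.17].
17446: z = 2.18, |z| > 2 → outlier.
18336: z = 2.42, |z| > 2 → outlier.
Every other value lies within [1679.89, 16761.17].

17446, 18336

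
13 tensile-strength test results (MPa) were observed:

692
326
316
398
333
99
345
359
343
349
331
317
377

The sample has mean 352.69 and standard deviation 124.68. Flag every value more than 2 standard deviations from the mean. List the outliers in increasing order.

99, 692

Cutoffs at x̄ ± 2s: 352.69 ± 2·124.68 = [103.33, 602.05].
99: z = -2.03, |z| > 2 → outlier.
692: z = 2.72, |z| > 2 → outlier.
Every other value lies within [103.33, 602.05].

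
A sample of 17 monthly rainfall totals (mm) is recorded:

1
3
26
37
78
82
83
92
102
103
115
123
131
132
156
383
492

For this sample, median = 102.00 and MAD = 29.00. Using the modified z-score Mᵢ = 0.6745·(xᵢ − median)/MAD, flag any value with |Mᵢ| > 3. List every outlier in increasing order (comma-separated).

|Mᵢ| > 3 ⇔ |xᵢ − 102.00| > 3·29.00/0.6745 = 128.98.
So outliers lie outside [-26.98, 230.98].
383: M = 6.54 → outlier.
492: M = 9.07 → outlier.

383, 492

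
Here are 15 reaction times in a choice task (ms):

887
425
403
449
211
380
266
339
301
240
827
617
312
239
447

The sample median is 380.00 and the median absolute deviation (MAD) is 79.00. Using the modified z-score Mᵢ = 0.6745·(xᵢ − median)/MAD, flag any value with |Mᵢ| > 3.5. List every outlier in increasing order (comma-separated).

|Mᵢ| > 3.5 ⇔ |xᵢ − 380.00| > 3.5·79.00/0.6745 = 409.93.
So outliers lie outside [-29.93, 789.93].
827: M = 3.82 → outlier.
887: M = 4.33 → outlier.

827, 887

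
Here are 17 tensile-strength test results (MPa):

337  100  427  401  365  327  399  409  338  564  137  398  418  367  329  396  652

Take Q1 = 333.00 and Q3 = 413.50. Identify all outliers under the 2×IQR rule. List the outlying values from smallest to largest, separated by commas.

100, 137, 652

IQR = Q3 − Q1 = 413.50 − 333.00 = 80.50.
Lower fence = Q1 − 2·IQR = 333.00 − 161.00 = 172.00.
Upper fence = Q3 + 2·IQR = 413.50 + 161.00 = 574.50.
100 < 172.00 → outlier.
137 < 172.00 → outlier.
652 > 574.50 → outlier.
All remaining values lie within [172.00, 574.50].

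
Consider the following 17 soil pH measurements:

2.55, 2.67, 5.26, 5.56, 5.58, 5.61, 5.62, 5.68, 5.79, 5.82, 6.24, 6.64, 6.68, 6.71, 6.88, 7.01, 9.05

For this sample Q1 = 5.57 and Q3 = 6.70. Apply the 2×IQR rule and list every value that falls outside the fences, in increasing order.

2.55, 2.67, 9.05

IQR = Q3 − Q1 = 6.70 − 5.57 = 1.13.
Lower fence = Q1 − 2·IQR = 5.57 − 2.26 = 3.31.
Upper fence = Q3 + 2·IQR = 6.70 + 2.26 = 8.96.
2.55 < 3.31 → outlier.
2.67 < 3.31 → outlier.
9.05 > 8.96 → outlier.
All remaining values lie within [3.31, 8.96].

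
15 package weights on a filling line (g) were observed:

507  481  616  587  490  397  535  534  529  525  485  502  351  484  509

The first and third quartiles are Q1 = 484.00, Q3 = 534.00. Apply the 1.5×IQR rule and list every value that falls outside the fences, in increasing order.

351, 397, 616

IQR = Q3 − Q1 = 534.00 − 484.00 = 50.00.
Lower fence = Q1 − 1.5·IQR = 484.00 − 75.00 = 409.00.
Upper fence = Q3 + 1.5·IQR = 534.00 + 75.00 = 609.00.
351 < 409.00 → outlier.
397 < 409.00 → outlier.
616 > 609.00 → outlier.
All remaining values lie within [409.00, 609.00].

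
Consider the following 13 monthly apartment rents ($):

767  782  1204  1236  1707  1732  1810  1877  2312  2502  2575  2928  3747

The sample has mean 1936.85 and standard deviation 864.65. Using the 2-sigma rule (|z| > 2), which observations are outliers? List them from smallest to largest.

3747

Cutoffs at x̄ ± 2s: 1936.85 ± 2·864.65 = [207.55, 3666.15].
3747: z = 2.09, |z| > 2 → outlier.
Every other value lies within [207.55, 3666.15].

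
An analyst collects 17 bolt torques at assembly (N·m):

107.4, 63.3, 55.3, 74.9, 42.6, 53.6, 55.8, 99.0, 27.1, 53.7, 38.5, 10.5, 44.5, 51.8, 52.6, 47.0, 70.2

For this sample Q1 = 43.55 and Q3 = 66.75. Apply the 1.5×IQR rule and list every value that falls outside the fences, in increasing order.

IQR = Q3 − Q1 = 66.75 − 43.55 = 23.20.
Lower fence = Q1 − 1.5·IQR = 43.55 − 34.80 = 8.75.
Upper fence = Q3 + 1.5·IQR = 66.75 + 34.80 = 101.55.
107.4 > 101.55 → outlier.
All remaining values lie within [8.75, 101.55].

107.4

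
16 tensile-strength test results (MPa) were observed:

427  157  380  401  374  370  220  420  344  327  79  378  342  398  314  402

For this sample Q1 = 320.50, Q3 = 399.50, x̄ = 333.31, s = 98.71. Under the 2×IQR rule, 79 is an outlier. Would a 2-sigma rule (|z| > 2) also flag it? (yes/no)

yes

z = (79 − 333.31) / 98.71 = -2.58.
|z| = 2.58 > 2.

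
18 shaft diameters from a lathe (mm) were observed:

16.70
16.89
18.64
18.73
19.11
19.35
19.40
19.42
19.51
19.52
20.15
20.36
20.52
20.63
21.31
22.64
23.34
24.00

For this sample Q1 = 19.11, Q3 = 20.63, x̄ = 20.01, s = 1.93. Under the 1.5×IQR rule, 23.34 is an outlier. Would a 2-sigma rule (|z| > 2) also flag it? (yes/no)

z = (23.34 − 20.01) / 1.93 = 1.73.
|z| = 1.73 ≤ 2.

no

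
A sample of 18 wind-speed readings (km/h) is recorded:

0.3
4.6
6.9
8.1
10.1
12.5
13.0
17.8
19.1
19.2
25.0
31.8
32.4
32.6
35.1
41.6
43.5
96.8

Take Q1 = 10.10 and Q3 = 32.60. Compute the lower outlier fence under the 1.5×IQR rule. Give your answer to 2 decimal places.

IQR = Q3 − Q1 = 32.60 − 10.10 = 22.50.
Lower fence = Q1 − 1.5·IQR = 10.10 − 33.75 = -23.65.
Upper fence = Q3 + 1.5·IQR = 32.60 + 33.75 = 66.35.

-23.65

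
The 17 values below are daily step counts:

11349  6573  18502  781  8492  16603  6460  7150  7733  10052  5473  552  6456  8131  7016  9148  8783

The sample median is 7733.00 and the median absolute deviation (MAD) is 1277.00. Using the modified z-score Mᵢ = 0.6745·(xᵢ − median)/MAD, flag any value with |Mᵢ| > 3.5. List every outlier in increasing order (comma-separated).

|Mᵢ| > 3.5 ⇔ |xᵢ − 7733.00| > 3.5·1277.00/0.6745 = 6626.39.
So outliers lie outside [1106.61, 14359.39].
552: M = -3.79 → outlier.
781: M = -3.67 → outlier.
16603: M = 4.69 → outlier.
18502: M = 5.69 → outlier.

552, 781, 16603, 18502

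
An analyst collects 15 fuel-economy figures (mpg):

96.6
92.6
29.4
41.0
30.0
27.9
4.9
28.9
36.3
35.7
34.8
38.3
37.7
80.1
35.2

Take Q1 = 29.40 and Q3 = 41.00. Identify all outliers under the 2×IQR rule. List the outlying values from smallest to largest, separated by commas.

4.9, 80.1, 92.6, 96.6

IQR = Q3 − Q1 = 41.00 − 29.40 = 11.60.
Lower fence = Q1 − 2·IQR = 29.40 − 23.20 = 6.20.
Upper fence = Q3 + 2·IQR = 41.00 + 23.20 = 64.20.
4.9 < 6.20 → outlier.
80.1 > 64.20 → outlier.
92.6 > 64.20 → outlier.
96.6 > 64.20 → outlier.
All remaining values lie within [6.20, 64.20].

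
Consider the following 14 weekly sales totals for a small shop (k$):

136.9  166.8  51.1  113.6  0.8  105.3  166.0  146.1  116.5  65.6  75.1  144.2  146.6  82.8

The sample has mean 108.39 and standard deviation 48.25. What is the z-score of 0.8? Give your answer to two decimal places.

z = (0.8 − 108.39) / 48.25 = -2.23.

-2.23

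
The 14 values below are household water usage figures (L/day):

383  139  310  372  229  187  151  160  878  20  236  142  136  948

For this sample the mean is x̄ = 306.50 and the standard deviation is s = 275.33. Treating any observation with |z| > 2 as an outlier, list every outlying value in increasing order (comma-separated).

878, 948

Cutoffs at x̄ ± 2s: 306.50 ± 2·275.33 = [-244.16, 857.16].
878: z = 2.08, |z| > 2 → outlier.
948: z = 2.33, |z| > 2 → outlier.
Every other value lies within [-244.16, 857.16].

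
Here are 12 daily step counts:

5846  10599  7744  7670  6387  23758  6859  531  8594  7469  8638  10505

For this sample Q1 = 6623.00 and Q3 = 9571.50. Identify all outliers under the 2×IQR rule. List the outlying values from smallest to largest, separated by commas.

531, 23758

IQR = Q3 − Q1 = 9571.50 − 6623.00 = 2948.50.
Lower fence = Q1 − 2·IQR = 6623.00 − 5897.00 = 726.00.
Upper fence = Q3 + 2·IQR = 9571.50 + 5897.00 = 15468.50.
531 < 726.00 → outlier.
23758 > 15468.50 → outlier.
All remaining values lie within [726.00, 15468.50].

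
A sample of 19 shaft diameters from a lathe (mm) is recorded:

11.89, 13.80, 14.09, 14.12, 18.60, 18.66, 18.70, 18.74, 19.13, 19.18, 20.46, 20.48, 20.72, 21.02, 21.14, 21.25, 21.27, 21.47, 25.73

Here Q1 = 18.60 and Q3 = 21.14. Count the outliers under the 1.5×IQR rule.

IQR = 2.54; fences at 18.60 − 3.81 = 14.79 and 21.14 + 3.81 = 24.95.
Outside the cutoffs: 11.89, 13.80, 14.09, 14.12, 25.73.

5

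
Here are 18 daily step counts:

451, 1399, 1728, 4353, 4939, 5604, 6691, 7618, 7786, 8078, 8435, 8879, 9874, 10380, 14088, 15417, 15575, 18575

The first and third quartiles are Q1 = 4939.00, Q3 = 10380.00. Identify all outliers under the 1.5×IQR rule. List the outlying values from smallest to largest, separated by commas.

IQR = Q3 − Q1 = 10380.00 − 4939.00 = 5441.00.
Lower fence = Q1 − 1.5·IQR = 4939.00 − 8161.50 = -3222.50.
Upper fence = Q3 + 1.5·IQR = 10380.00 + 8161.50 = 18541.50.
18575 > 18541.50 → outlier.
All remaining values lie within [-3222.50, 18541.50].

18575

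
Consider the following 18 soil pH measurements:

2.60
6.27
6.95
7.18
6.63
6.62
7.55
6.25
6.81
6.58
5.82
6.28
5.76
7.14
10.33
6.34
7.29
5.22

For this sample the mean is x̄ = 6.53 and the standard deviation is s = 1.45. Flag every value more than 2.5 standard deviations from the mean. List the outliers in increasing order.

Cutoffs at x̄ ± 2.5s: 6.53 ± 2.5·1.45 = [2.905, 10.155].
2.60: z = -2.71, |z| > 2.5 → outlier.
10.33: z = 2.62, |z| > 2.5 → outlier.
Every other value lies within [2.905, 10.155].

2.60, 10.33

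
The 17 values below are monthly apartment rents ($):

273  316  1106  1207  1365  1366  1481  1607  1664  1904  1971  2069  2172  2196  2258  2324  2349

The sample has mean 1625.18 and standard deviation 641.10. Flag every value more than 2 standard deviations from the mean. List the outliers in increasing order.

273, 316

Cutoffs at x̄ ± 2s: 1625.18 ± 2·641.10 = [342.98, 2907.38].
273: z = -2.11, |z| > 2 → outlier.
316: z = -2.04, |z| > 2 → outlier.
Every other value lies within [342.98, 2907.38].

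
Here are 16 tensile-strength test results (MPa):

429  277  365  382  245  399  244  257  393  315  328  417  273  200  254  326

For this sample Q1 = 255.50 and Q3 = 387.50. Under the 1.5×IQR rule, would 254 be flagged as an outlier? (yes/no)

no

IQR = Q3 − Q1 = 387.50 − 255.50 = 132.00.
Lower fence = Q1 − 1.5·IQR = 255.50 − 198.00 = 57.50.
Upper fence = Q3 + 1.5·IQR = 387.50 + 198.00 = 585.50.
254 lies within [57.50, 585.50].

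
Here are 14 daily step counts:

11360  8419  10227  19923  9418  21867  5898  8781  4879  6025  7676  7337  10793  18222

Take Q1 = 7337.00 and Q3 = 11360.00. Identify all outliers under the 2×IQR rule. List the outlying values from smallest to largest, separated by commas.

19923, 21867

IQR = Q3 − Q1 = 11360.00 − 7337.00 = 4023.00.
Lower fence = Q1 − 2·IQR = 7337.00 − 8046.00 = -709.00.
Upper fence = Q3 + 2·IQR = 11360.00 + 8046.00 = 19406.00.
19923 > 19406.00 → outlier.
21867 > 19406.00 → outlier.
All remaining values lie within [-709.00, 19406.00].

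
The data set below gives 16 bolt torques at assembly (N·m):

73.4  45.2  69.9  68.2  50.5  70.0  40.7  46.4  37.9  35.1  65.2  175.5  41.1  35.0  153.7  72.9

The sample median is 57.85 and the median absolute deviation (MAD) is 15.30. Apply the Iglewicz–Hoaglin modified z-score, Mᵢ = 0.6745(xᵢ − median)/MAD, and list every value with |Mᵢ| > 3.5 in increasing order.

153.7, 175.5

|Mᵢ| > 3.5 ⇔ |xᵢ − 57.85| > 3.5·15.30/0.6745 = 79.39.
So outliers lie outside [-21.54, 137.24].
153.7: M = 4.23 → outlier.
175.5: M = 5.19 → outlier.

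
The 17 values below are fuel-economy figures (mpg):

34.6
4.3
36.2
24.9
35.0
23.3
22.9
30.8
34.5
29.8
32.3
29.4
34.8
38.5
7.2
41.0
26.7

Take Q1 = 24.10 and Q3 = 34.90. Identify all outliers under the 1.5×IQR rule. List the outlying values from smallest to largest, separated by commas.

IQR = Q3 − Q1 = 34.90 − 24.10 = 10.80.
Lower fence = Q1 − 1.5·IQR = 24.10 − 16.20 = 7.90.
Upper fence = Q3 + 1.5·IQR = 34.90 + 16.20 = 51.10.
4.3 < 7.90 → outlier.
7.2 < 7.90 → outlier.
All remaining values lie within [7.90, 51.10].

4.3, 7.2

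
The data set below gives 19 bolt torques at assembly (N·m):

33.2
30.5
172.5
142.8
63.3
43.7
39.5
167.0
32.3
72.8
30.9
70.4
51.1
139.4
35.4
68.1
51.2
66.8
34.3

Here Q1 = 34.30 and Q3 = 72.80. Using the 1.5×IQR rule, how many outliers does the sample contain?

4

IQR = 38.50; fences at 34.30 − 57.75 = -23.45 and 72.80 + 57.75 = 130.55.
Outside the cutoffs: 139.4, 142.8, 167.0, 172.5.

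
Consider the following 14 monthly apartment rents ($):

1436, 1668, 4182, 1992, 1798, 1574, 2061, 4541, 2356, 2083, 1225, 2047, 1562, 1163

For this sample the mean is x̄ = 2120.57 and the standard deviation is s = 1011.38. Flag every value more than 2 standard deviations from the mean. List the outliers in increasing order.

Cutoffs at x̄ ± 2s: 2120.57 ± 2·1011.38 = [97.81, 4143.33].
4182: z = 2.04, |z| > 2 → outlier.
4541: z = 2.39, |z| > 2 → outlier.
Every other value lies within [97.81, 4143.33].

4182, 4541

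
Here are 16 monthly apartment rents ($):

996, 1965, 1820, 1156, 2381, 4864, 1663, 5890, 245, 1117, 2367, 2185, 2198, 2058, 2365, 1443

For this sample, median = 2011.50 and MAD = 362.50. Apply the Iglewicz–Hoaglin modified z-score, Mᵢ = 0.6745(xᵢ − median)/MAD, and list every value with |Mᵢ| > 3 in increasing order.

245, 4864, 5890

|Mᵢ| > 3 ⇔ |xᵢ − 2011.50| > 3·362.50/0.6745 = 1612.31.
So outliers lie outside [399.19, 3623.81].
245: M = -3.29 → outlier.
4864: M = 5.31 → outlier.
5890: M = 7.22 → outlier.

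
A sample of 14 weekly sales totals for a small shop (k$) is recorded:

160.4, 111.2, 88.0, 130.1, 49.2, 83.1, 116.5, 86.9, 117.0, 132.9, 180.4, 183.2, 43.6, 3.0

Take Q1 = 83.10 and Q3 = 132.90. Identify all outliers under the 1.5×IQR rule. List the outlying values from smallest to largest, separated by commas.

3.0

IQR = Q3 − Q1 = 132.90 − 83.10 = 49.80.
Lower fence = Q1 − 1.5·IQR = 83.10 − 74.70 = 8.40.
Upper fence = Q3 + 1.5·IQR = 132.90 + 74.70 = 207.60.
3.0 < 8.40 → outlier.
All remaining values lie within [8.40, 207.60].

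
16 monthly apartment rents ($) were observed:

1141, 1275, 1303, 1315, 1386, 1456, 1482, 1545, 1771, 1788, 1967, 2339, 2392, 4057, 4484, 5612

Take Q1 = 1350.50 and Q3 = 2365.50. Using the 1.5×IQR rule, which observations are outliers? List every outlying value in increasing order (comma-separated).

4057, 4484, 5612

IQR = Q3 − Q1 = 2365.50 − 1350.50 = 1015.00.
Lower fence = Q1 − 1.5·IQR = 1350.50 − 1522.50 = -172.00.
Upper fence = Q3 + 1.5·IQR = 2365.50 + 1522.50 = 3888.00.
4057 > 3888.00 → outlier.
4484 > 3888.00 → outlier.
5612 > 3888.00 → outlier.
All remaining values lie within [-172.00, 3888.00].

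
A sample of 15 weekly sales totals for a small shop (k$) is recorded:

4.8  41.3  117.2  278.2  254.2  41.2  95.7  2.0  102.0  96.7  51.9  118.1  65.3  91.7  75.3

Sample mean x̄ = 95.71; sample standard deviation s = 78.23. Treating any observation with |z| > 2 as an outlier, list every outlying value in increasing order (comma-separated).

Cutoffs at x̄ ± 2s: 95.71 ± 2·78.23 = [-60.75, 252.17].
254.2: z = 2.03, |z| > 2 → outlier.
278.2: z = 2.33, |z| > 2 → outlier.
Every other value lies within [-60.75, 252.17].

254.2, 278.2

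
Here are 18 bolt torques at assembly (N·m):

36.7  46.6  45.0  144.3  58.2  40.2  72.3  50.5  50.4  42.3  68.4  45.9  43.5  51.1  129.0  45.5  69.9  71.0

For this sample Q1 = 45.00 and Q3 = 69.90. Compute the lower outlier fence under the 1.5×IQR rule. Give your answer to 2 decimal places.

IQR = Q3 − Q1 = 69.90 − 45.00 = 24.90.
Lower fence = Q1 − 1.5·IQR = 45.00 − 37.35 = 7.65.
Upper fence = Q3 + 1.5·IQR = 69.90 + 37.35 = 107.25.

7.65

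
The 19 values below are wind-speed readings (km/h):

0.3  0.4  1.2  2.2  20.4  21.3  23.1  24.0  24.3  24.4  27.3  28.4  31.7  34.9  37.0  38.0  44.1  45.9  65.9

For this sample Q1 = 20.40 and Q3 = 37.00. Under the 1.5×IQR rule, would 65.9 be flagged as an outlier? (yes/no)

yes

IQR = Q3 − Q1 = 37.00 − 20.40 = 16.60.
Lower fence = Q1 − 1.5·IQR = 20.40 − 24.90 = -4.50.
Upper fence = Q3 + 1.5·IQR = 37.00 + 24.90 = 61.90.
65.9 lies above the upper fence.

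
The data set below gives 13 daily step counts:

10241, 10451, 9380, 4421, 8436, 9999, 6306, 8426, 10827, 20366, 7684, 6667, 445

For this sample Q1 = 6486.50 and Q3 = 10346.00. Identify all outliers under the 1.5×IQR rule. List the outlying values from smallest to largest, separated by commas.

IQR = Q3 − Q1 = 10346.00 − 6486.50 = 3859.50.
Lower fence = Q1 − 1.5·IQR = 6486.50 − 5789.25 = 697.25.
Upper fence = Q3 + 1.5·IQR = 10346.00 + 5789.25 = 16135.25.
445 < 697.25 → outlier.
20366 > 16135.25 → outlier.
All remaining values lie within [697.25, 16135.25].

445, 20366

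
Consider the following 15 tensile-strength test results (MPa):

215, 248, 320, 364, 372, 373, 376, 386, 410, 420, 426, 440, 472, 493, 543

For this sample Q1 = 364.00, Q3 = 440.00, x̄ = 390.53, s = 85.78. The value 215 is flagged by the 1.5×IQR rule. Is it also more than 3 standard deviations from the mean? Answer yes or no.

no

z = (215 − 390.53) / 85.78 = -2.05.
|z| = 2.05 ≤ 3.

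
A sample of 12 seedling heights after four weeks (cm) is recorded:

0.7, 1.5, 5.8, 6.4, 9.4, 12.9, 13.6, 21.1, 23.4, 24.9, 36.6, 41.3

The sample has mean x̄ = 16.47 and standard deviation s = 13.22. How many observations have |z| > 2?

0

Cutoffs: x̄ ± 2s = [-9.97, 42.91].
Every value lies within the cutoffs.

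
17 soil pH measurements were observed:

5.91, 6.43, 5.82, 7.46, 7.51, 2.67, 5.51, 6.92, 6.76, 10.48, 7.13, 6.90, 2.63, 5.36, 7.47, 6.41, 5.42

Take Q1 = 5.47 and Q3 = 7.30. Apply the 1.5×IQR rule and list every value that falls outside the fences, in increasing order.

2.63, 2.67, 10.48

IQR = Q3 − Q1 = 7.30 − 5.47 = 1.83.
Lower fence = Q1 − 1.5·IQR = 5.47 − 2.745 = 2.725.
Upper fence = Q3 + 1.5·IQR = 7.30 + 2.745 = 10.045.
2.63 < 2.725 → outlier.
2.67 < 2.725 → outlier.
10.48 > 10.045 → outlier.
All remaining values lie within [2.725, 10.045].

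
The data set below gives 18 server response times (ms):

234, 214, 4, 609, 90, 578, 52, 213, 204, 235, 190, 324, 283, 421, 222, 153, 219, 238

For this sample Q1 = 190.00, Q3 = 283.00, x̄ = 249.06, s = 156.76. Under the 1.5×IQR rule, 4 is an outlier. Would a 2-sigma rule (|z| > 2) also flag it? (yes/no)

no

z = (4 − 249.06) / 156.76 = -1.56.
|z| = 1.56 ≤ 2.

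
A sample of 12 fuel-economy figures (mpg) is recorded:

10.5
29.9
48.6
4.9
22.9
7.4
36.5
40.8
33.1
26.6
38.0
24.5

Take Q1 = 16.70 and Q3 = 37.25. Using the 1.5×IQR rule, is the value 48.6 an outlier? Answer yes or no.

no

IQR = Q3 − Q1 = 37.25 − 16.70 = 20.55.
Lower fence = Q1 − 1.5·IQR = 16.70 − 30.825 = -14.125.
Upper fence = Q3 + 1.5·IQR = 37.25 + 30.825 = 68.075.
48.6 lies within [-14.125, 68.075].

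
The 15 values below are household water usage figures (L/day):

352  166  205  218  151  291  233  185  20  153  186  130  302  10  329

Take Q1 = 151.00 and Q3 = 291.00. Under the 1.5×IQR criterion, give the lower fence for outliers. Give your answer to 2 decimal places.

-59.00

IQR = Q3 − Q1 = 291.00 − 151.00 = 140.00.
Lower fence = Q1 − 1.5·IQR = 151.00 − 210.00 = -59.00.
Upper fence = Q3 + 1.5·IQR = 291.00 + 210.00 = 501.00.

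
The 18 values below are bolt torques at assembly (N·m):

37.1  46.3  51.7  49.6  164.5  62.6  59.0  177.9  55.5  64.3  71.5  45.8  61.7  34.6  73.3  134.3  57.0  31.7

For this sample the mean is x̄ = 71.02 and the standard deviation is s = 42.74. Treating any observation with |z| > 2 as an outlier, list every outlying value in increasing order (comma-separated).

Cutoffs at x̄ ± 2s: 71.02 ± 2·42.74 = [-14.46, 156.50].
164.5: z = 2.19, |z| > 2 → outlier.
177.9: z = 2.50, |z| > 2 → outlier.
Every other value lies within [-14.46, 156.50].

164.5, 177.9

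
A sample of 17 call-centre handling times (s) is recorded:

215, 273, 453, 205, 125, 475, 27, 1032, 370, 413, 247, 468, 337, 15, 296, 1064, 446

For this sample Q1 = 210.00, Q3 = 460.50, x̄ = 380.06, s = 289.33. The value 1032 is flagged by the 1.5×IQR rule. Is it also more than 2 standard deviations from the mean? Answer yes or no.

yes

z = (1032 − 380.06) / 289.33 = 2.25.
|z| = 2.25 > 2.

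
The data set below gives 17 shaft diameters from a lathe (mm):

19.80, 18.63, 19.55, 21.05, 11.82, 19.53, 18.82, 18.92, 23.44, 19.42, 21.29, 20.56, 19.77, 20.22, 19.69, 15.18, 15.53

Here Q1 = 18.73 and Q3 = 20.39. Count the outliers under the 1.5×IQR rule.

IQR = 1.66; fences at 18.73 − 2.49 = 16.24 and 20.39 + 2.49 = 22.88.
Outside the cutoffs: 11.82, 15.18, 15.53, 23.44.

4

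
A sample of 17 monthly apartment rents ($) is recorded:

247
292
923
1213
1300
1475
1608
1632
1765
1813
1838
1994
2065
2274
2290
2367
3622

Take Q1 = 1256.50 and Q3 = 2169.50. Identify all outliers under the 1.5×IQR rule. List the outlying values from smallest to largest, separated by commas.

3622

IQR = Q3 − Q1 = 2169.50 − 1256.50 = 913.00.
Lower fence = Q1 − 1.5·IQR = 1256.50 − 1369.50 = -113.00.
Upper fence = Q3 + 1.5·IQR = 2169.50 + 1369.50 = 3539.00.
3622 > 3539.00 → outlier.
All remaining values lie within [-113.00, 3539.00].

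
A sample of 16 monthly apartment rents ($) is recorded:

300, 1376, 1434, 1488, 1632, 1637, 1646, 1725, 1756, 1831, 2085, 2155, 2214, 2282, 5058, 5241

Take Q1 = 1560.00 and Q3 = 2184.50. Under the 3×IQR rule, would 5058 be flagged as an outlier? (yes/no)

IQR = Q3 − Q1 = 2184.50 − 1560.00 = 624.50.
Lower fence = Q1 − 3·IQR = 1560.00 − 1873.50 = -313.50.
Upper fence = Q3 + 3·IQR = 2184.50 + 1873.50 = 4058.00.
5058 lies above the upper fence.

yes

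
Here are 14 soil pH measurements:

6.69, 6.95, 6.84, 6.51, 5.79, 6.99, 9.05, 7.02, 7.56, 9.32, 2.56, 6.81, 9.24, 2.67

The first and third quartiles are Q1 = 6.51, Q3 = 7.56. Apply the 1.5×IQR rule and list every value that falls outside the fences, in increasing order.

IQR = Q3 − Q1 = 7.56 − 6.51 = 1.05.
Lower fence = Q1 − 1.5·IQR = 6.51 − 1.575 = 4.935.
Upper fence = Q3 + 1.5·IQR = 7.56 + 1.575 = 9.135.
2.56 < 4.935 → outlier.
2.67 < 4.935 → outlier.
9.24 > 9.135 → outlier.
9.32 > 9.135 → outlier.
All remaining values lie within [4.935, 9.135].

2.56, 2.67, 9.24, 9.32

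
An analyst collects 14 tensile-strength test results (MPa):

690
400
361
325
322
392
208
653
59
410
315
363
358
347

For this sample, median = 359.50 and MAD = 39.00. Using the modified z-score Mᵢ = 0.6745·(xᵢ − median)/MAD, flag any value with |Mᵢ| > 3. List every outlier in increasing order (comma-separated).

|Mᵢ| > 3 ⇔ |xᵢ − 359.50| > 3·39.00/0.6745 = 173.46.
So outliers lie outside [186.04, 532.96].
59: M = -5.20 → outlier.
653: M = 5.08 → outlier.
690: M = 5.72 → outlier.

59, 653, 690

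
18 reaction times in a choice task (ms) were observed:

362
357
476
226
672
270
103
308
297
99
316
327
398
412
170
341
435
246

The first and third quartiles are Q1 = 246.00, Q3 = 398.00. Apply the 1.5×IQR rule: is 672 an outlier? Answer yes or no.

IQR = Q3 − Q1 = 398.00 − 246.00 = 152.00.
Lower fence = Q1 − 1.5·IQR = 246.00 − 228.00 = 18.00.
Upper fence = Q3 + 1.5·IQR = 398.00 + 228.00 = 626.00.
672 lies above the upper fence.

yes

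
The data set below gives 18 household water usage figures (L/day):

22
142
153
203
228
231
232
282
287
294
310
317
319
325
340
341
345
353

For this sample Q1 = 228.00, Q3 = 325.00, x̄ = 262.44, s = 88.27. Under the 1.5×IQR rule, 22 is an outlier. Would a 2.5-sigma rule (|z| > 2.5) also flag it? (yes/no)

yes

z = (22 − 262.44) / 88.27 = -2.72.
|z| = 2.72 > 2.5.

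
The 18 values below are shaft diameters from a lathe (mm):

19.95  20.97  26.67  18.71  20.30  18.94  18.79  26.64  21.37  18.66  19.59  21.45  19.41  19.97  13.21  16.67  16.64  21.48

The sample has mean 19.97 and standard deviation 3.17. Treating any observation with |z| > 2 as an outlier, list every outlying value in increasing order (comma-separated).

Cutoffs at x̄ ± 2s: 19.97 ± 2·3.17 = [13.63, 26.31].
13.21: z = -2.13, |z| > 2 → outlier.
26.64: z = 2.10, |z| > 2 → outlier.
26.67: z = 2.11, |z| > 2 → outlier.
Every other value lies within [13.63, 26.31].

13.21, 26.64, 26.67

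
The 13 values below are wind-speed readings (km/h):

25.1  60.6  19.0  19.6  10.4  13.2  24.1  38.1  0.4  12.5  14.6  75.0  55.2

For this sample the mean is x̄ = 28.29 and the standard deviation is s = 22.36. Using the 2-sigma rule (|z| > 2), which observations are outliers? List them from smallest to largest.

75.0

Cutoffs at x̄ ± 2s: 28.29 ± 2·22.36 = [-16.43, 73.01].
75.0: z = 2.09, |z| > 2 → outlier.
Every other value lies within [-16.43, 73.01].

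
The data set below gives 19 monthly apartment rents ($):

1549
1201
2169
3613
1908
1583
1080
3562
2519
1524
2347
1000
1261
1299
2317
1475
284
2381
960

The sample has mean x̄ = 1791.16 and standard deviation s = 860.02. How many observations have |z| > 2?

Cutoffs: x̄ ± 2s = [71.12, 3511.20].
Outside the cutoffs: 3562, 3613.

2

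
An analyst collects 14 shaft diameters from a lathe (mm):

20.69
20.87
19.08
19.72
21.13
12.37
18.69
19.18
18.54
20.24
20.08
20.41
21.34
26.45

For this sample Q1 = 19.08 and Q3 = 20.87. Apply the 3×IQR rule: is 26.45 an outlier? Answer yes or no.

IQR = Q3 − Q1 = 20.87 − 19.08 = 1.79.
Lower fence = Q1 − 3·IQR = 19.08 − 5.37 = 13.71.
Upper fence = Q3 + 3·IQR = 20.87 + 5.37 = 26.24.
26.45 lies above the upper fence.

yes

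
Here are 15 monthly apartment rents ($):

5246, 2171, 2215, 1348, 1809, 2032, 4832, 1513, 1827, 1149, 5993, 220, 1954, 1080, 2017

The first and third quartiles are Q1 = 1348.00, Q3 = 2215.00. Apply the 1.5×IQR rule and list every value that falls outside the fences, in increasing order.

IQR = Q3 − Q1 = 2215.00 − 1348.00 = 867.00.
Lower fence = Q1 − 1.5·IQR = 1348.00 − 1300.50 = 47.50.
Upper fence = Q3 + 1.5·IQR = 2215.00 + 1300.50 = 3515.50.
4832 > 3515.50 → outlier.
5246 > 3515.50 → outlier.
5993 > 3515.50 → outlier.
All remaining values lie within [47.50, 3515.50].

4832, 5246, 5993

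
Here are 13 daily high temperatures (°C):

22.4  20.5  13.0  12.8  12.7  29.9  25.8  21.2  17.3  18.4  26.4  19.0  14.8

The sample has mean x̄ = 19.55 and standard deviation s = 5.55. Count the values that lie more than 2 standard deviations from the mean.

Cutoffs: x̄ ± 2s = [8.45, 30.65].
Every value lies within the cutoffs.

0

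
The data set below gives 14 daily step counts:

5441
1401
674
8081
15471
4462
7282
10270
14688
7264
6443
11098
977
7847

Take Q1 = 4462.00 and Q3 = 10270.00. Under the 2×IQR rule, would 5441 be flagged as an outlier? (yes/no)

IQR = Q3 − Q1 = 10270.00 − 4462.00 = 5808.00.
Lower fence = Q1 − 2·IQR = 4462.00 − 11616.00 = -7154.00.
Upper fence = Q3 + 2·IQR = 10270.00 + 11616.00 = 21886.00.
5441 lies within [-7154.00, 21886.00].

no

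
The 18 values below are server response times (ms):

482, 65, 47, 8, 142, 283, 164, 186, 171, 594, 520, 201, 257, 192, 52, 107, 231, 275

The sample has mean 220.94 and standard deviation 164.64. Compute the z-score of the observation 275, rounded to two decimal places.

0.33

z = (275 − 220.94) / 164.64 = 0.33.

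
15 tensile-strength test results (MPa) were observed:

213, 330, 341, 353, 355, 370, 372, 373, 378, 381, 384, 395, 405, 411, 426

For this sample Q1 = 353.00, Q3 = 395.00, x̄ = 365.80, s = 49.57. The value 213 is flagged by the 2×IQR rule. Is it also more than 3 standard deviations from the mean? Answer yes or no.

yes

z = (213 − 365.80) / 49.57 = -3.08.
|z| = 3.08 > 3.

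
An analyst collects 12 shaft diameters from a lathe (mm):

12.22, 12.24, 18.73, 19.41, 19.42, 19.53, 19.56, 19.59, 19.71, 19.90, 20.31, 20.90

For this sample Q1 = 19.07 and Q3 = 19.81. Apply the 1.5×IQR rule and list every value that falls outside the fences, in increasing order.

IQR = Q3 − Q1 = 19.81 − 19.07 = 0.74.
Lower fence = Q1 − 1.5·IQR = 19.07 − 1.11 = 17.96.
Upper fence = Q3 + 1.5·IQR = 19.81 + 1.11 = 20.92.
12.22 < 17.96 → outlier.
12.24 < 17.96 → outlier.
All remaining values lie within [17.96, 20.92].

12.22, 12.24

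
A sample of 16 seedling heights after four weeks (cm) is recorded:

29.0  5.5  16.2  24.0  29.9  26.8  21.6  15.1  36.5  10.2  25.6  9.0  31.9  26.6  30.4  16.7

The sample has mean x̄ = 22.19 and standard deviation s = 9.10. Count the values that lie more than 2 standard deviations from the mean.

Cutoffs: x̄ ± 2s = [3.99, 40.39].
Every value lies within the cutoffs.

0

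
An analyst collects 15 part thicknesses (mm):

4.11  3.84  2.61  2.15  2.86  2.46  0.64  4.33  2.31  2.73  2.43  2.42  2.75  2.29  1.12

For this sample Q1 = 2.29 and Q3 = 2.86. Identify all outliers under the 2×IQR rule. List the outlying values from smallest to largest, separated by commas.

IQR = Q3 − Q1 = 2.86 − 2.29 = 0.57.
Lower fence = Q1 − 2·IQR = 2.29 − 1.14 = 1.15.
Upper fence = Q3 + 2·IQR = 2.86 + 1.14 = 4.00.
0.64 < 1.15 → outlier.
1.12 < 1.15 → outlier.
4.11 > 4.00 → outlier.
4.33 > 4.00 → outlier.
All remaining values lie within [1.15, 4.00].

0.64, 1.12, 4.11, 4.33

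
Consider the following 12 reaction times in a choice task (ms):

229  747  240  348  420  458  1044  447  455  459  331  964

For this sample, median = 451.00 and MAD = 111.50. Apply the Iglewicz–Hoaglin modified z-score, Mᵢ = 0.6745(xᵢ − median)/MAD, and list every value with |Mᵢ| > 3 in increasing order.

964, 1044

|Mᵢ| > 3 ⇔ |xᵢ − 451.00| > 3·111.50/0.6745 = 495.92.
So outliers lie outside [-44.92, 946.92].
964: M = 3.10 → outlier.
1044: M = 3.59 → outlier.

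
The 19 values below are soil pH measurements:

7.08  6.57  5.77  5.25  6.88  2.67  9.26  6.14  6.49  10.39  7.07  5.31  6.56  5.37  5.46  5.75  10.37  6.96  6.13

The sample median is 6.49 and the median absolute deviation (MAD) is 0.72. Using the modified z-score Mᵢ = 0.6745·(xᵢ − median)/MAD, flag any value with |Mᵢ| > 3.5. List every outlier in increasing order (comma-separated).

|Mᵢ| > 3.5 ⇔ |xᵢ − 6.49| > 3.5·0.72/0.6745 = 3.74.
So outliers lie outside [2.75, 10.23].
2.67: M = -3.58 → outlier.
10.37: M = 3.63 → outlier.
10.39: M = 3.65 → outlier.

2.67, 10.37, 10.39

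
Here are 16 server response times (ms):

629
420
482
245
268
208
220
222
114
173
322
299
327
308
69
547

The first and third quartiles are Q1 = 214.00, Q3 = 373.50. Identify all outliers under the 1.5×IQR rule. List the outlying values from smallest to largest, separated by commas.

IQR = Q3 − Q1 = 373.50 − 214.00 = 159.50.
Lower fence = Q1 − 1.5·IQR = 214.00 − 239.25 = -25.25.
Upper fence = Q3 + 1.5·IQR = 373.50 + 239.25 = 612.75.
629 > 612.75 → outlier.
All remaining values lie within [-25.25, 612.75].

629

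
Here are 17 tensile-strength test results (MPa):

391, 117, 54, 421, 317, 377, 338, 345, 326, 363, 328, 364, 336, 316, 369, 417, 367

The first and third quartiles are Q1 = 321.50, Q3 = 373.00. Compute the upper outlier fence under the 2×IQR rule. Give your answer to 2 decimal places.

IQR = Q3 − Q1 = 373.00 − 321.50 = 51.50.
Lower fence = Q1 − 2·IQR = 321.50 − 103.00 = 218.50.
Upper fence = Q3 + 2·IQR = 373.00 + 103.00 = 476.00.

476.00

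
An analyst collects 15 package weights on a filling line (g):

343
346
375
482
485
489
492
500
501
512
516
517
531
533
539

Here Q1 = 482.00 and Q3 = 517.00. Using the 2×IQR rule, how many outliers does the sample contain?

IQR = 35.00; fences at 482.00 − 70.00 = 412.00 and 517.00 + 70.00 = 587.00.
Outside the cutoffs: 343, 346, 375.

3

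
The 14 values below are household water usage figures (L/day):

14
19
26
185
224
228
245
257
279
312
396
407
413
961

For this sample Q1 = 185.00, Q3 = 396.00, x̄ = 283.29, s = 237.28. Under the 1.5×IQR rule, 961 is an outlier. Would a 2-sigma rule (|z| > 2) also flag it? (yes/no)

z = (961 − 283.29) / 237.28 = 2.86.
|z| = 2.86 > 2.

yes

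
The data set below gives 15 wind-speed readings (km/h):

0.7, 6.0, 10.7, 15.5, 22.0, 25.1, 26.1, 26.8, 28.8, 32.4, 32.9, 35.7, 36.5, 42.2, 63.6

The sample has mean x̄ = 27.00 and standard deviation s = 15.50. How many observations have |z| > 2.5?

Cutoffs: x̄ ± 2.5s = [-11.75, 65.75].
Every value lies within the cutoffs.

0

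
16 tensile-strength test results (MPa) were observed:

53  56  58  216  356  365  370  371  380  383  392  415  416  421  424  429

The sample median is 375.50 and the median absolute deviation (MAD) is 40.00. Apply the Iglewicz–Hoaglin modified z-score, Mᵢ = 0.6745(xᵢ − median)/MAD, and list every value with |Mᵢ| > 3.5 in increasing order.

|Mᵢ| > 3.5 ⇔ |xᵢ − 375.50| > 3.5·40.00/0.6745 = 207.56.
So outliers lie outside [167.94, 583.06].
53: M = -5.44 → outlier.
56: M = -5.39 → outlier.
58: M = -5.35 → outlier.

53, 56, 58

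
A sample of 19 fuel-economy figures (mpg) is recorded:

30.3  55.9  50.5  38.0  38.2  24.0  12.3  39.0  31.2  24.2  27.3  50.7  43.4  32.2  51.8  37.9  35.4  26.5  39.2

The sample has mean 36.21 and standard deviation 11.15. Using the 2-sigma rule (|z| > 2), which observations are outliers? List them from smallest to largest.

Cutoffs at x̄ ± 2s: 36.21 ± 2·11.15 = [13.91, 58.51].
12.3: z = -2.14, |z| > 2 → outlier.
Every other value lies within [13.91, 58.51].

12.3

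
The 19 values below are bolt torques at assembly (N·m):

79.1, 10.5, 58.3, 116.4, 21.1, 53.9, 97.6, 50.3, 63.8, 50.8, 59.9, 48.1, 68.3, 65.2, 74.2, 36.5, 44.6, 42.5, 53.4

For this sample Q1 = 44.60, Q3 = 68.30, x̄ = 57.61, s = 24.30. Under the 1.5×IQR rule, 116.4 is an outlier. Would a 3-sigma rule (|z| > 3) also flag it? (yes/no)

z = (116.4 − 57.61) / 24.30 = 2.42.
|z| = 2.42 ≤ 3.

no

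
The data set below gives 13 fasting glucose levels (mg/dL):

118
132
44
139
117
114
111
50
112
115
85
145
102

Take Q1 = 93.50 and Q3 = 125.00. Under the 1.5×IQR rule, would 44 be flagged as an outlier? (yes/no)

yes

IQR = Q3 − Q1 = 125.00 − 93.50 = 31.50.
Lower fence = Q1 − 1.5·IQR = 93.50 − 47.25 = 46.25.
Upper fence = Q3 + 1.5·IQR = 125.00 + 47.25 = 172.25.
44 lies below the lower fence.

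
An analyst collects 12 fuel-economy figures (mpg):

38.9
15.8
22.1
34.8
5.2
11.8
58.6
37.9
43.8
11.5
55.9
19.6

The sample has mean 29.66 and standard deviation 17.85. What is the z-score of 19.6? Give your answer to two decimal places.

-0.56

z = (19.6 − 29.66) / 17.85 = -0.56.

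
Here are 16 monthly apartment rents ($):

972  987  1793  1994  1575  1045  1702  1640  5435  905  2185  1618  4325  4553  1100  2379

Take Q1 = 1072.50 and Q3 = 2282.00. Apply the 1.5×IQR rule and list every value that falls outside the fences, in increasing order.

4325, 4553, 5435

IQR = Q3 − Q1 = 2282.00 − 1072.50 = 1209.50.
Lower fence = Q1 − 1.5·IQR = 1072.50 − 1814.25 = -741.75.
Upper fence = Q3 + 1.5·IQR = 2282.00 + 1814.25 = 4096.25.
4325 > 4096.25 → outlier.
4553 > 4096.25 → outlier.
5435 > 4096.25 → outlier.
All remaining values lie within [-741.75, 4096.25].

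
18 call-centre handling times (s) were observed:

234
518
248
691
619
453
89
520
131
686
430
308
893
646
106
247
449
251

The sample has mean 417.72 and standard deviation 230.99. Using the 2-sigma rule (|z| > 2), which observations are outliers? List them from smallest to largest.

893

Cutoffs at x̄ ± 2s: 417.72 ± 2·230.99 = [-44.26, 879.70].
893: z = 2.06, |z| > 2 → outlier.
Every other value lies within [-44.26, 879.70].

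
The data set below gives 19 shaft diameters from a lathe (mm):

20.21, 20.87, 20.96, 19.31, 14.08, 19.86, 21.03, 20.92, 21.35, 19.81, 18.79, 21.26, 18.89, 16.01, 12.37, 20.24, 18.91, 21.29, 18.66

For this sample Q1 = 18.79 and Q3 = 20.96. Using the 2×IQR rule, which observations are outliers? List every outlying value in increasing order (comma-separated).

12.37, 14.08

IQR = Q3 − Q1 = 20.96 − 18.79 = 2.17.
Lower fence = Q1 − 2·IQR = 18.79 − 4.34 = 14.45.
Upper fence = Q3 + 2·IQR = 20.96 + 4.34 = 25.30.
12.37 < 14.45 → outlier.
14.08 < 14.45 → outlier.
All remaining values lie within [14.45, 25.30].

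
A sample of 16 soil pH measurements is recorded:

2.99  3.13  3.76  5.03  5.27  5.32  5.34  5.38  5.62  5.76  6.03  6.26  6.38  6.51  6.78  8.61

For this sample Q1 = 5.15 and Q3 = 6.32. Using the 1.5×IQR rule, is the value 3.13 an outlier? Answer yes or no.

yes

IQR = Q3 − Q1 = 6.32 − 5.15 = 1.17.
Lower fence = Q1 − 1.5·IQR = 5.15 − 1.755 = 3.395.
Upper fence = Q3 + 1.5·IQR = 6.32 + 1.755 = 8.075.
3.13 lies below the lower fence.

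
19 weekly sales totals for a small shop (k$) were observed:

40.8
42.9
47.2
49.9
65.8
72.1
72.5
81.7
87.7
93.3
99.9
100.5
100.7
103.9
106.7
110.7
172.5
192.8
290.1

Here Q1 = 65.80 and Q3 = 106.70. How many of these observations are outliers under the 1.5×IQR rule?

IQR = 40.90; fences at 65.80 − 61.35 = 4.45 and 106.70 + 61.35 = 168.05.
Outside the cutoffs: 172.5, 192.8, 290.1.

3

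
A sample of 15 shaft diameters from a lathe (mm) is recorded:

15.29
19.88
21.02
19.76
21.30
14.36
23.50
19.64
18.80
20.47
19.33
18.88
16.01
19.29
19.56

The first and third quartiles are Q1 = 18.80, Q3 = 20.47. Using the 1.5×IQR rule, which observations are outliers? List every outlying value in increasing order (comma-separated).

IQR = Q3 − Q1 = 20.47 − 18.80 = 1.67.
Lower fence = Q1 − 1.5·IQR = 18.80 − 2.505 = 16.295.
Upper fence = Q3 + 1.5·IQR = 20.47 + 2.505 = 22.975.
14.36 < 16.295 → outlier.
15.29 < 16.295 → outlier.
16.01 < 16.295 → outlier.
23.50 > 22.975 → outlier.
All remaining values lie within [16.295, 22.975].

14.36, 15.29, 16.01, 23.50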